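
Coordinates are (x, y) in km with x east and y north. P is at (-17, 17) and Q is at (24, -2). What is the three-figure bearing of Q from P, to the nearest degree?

115°

Δeast = 24 − -17 = 41.00; Δnorth = -2 − 17 = -19.00.
Bearing = atan2(Δeast, Δnorth) mod 360° = 114.86° ≈ 115°.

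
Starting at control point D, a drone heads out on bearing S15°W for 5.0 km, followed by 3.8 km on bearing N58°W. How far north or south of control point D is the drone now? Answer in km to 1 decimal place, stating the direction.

2.8 km south

Leg 1 (S15°W, 5.0 km): east 5.0 sin 195° = -1.29, north 5.0 cos 195° = -4.83
Leg 2 (N58°W, 3.8 km): east 3.8 sin 302° = -3.22, north 3.8 cos 302° = 2.01
Net north component: -2.82 km.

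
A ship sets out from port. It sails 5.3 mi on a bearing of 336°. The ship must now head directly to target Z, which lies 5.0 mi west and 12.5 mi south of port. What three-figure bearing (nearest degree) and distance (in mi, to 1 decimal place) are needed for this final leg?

189°, 17.6 mi

Leg 1 (336°, 5.3 mi): east 5.3 sin 336° = -2.16, north 5.3 cos 336° = 4.84
Current position: (-2.16, 4.84). Target: (-5.0, -12.5). Remaining: Δeast = -2.84, Δnorth = -17.34.
Bearing = atan2(-2.84, -17.34) mod 360° = 189.31°; distance = √((-2.84)² + (-17.34)²) = 17.573 mi.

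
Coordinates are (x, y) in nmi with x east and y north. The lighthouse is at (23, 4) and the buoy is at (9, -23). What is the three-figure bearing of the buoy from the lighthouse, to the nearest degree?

Δeast = 9 − 23 = -14.00; Δnorth = -23 − 4 = -27.00.
Bearing = atan2(Δeast, Δnorth) mod 360° = 207.41° ≈ 207°.

207°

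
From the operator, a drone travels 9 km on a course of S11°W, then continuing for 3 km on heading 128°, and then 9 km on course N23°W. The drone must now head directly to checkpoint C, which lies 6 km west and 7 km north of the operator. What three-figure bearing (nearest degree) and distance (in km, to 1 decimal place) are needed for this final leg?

342°, 9.9 km

Leg 1 (S11°W, 9 km): east 9 sin 191° = -1.72, north 9 cos 191° = -8.83
Leg 2 (128°, 3 km): east 3 sin 128° = 2.36, north 3 cos 128° = -1.85
Leg 3 (N23°W, 9 km): east 9 sin 337° = -3.52, north 9 cos 337° = 8.28
Current position: (-2.87, -2.40). Target: (-6, 7). Remaining: Δeast = -3.13, Δnorth = 9.40.
Bearing = atan2(-3.13, 9.40) mod 360° = 341.58°; distance = √((-3.13)² + (9.40)²) = 9.905 km.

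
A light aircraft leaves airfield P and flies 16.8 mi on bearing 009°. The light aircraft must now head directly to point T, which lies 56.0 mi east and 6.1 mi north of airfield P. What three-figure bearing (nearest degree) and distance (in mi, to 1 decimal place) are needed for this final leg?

101°, 54.4 mi

Leg 1 (009°, 16.8 mi): east 16.8 sin 9° = 2.63, north 16.8 cos 9° = 16.59
Current position: (2.63, 16.59). Target: (56.0, 6.1). Remaining: Δeast = 53.37, Δnorth = -10.49.
Bearing = atan2(53.37, -10.49) mod 360° = 101.12°; distance = √((53.37)² + (-10.49)²) = 54.394 mi.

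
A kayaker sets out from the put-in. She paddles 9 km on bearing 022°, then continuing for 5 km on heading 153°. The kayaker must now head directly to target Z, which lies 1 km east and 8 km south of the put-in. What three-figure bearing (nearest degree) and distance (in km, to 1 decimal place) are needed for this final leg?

Leg 1 (022°, 9 km): east 9 sin 22° = 3.37, north 9 cos 22° = 8.34
Leg 2 (153°, 5 km): east 5 sin 153° = 2.27, north 5 cos 153° = -4.46
Current position: (5.64, 3.89). Target: (1, -8). Remaining: Δeast = -4.64, Δnorth = -11.89.
Bearing = atan2(-4.64, -11.89) mod 360° = 201.32°; distance = √((-4.64)² + (-11.89)²) = 12.763 km.

201°, 12.8 km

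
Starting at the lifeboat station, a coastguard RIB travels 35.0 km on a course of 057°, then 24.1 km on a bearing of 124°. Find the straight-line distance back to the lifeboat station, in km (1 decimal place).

Leg 1 (057°, 35.0 km): east 35.0 sin 57° = 29.35, north 35.0 cos 57° = 19.06
Leg 2 (124°, 24.1 km): east 24.1 sin 124° = 19.98, north 24.1 cos 124° = -13.48
Net: 49.33 east, 5.59 north. Distance = √((49.33)² + (5.59)²) = 49.648 km.

49.6 km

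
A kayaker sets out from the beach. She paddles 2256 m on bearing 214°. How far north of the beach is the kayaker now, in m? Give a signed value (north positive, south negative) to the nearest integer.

-1870 m

Leg 1 (214°, 2256 m): east 2256 sin 214° = -1261.54, north 2256 cos 214° = -1870.31
Net north component: -1870.31 m.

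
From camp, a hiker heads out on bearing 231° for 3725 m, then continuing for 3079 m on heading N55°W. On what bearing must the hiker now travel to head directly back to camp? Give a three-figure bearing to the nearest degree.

084°

Leg 1 (231°, 3725 m): east 3725 sin 231° = -2894.87, north 3725 cos 231° = -2344.22
Leg 2 (N55°W, 3079 m): east 3079 sin 305° = -2522.17, north 3079 cos 305° = 1766.04
Net displacement: -5417.04 east, -578.18 north. Direction back to start is (5417.04, 578.18): bearing = atan2(5417.04, 578.18) mod 360° = 83.91° ≈ 084°.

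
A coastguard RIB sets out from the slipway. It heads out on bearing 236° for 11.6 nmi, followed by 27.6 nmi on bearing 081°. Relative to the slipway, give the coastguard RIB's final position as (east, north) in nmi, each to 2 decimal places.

(17.64, -2.17)

Leg 1 (236°, 11.6 nmi): east 11.6 sin 236° = -9.62, north 11.6 cos 236° = -6.49
Leg 2 (081°, 27.6 nmi): east 27.6 sin 81° = 27.26, north 27.6 cos 81° = 4.32
Summing: 17.64 nmi east, -2.17 nmi north → (17.64, -2.17).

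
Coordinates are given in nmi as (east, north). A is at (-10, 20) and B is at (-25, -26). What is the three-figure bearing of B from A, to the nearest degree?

Δeast = -25 − -10 = -15.00; Δnorth = -26 − 20 = -46.00.
Bearing = atan2(Δeast, Δnorth) mod 360° = 198.06° ≈ 198°.

198°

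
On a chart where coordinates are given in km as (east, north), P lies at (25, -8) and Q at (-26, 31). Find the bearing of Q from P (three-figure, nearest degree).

Δeast = -26 − 25 = -51.00; Δnorth = 31 − -8 = 39.00.
Bearing = atan2(Δeast, Δnorth) mod 360° = 307.41° ≈ 307°.

307°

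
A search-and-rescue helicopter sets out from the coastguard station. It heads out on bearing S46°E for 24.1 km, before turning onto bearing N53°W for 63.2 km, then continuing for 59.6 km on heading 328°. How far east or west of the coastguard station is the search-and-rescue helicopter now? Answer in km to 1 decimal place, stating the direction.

64.7 km west

Leg 1 (S46°E, 24.1 km): east 24.1 sin 134° = 17.34, north 24.1 cos 134° = -16.74
Leg 2 (N53°W, 63.2 km): east 63.2 sin 307° = -50.47, north 63.2 cos 307° = 38.03
Leg 3 (328°, 59.6 km): east 59.6 sin 328° = -31.58, north 59.6 cos 328° = 50.54
Net east component: -64.72 km.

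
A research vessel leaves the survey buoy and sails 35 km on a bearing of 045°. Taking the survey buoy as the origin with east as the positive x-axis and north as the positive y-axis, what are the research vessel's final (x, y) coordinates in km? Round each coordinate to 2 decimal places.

Leg 1 (045°, 35 km): east 35 sin 45° = 24.75, north 35 cos 45° = 24.75
Summing: 24.75 km east, 24.75 km north → (24.75, 24.75).

(24.75, 24.75)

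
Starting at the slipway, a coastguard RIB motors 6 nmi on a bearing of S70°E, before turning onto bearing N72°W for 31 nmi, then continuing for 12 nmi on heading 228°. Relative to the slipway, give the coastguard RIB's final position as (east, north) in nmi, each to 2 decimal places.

(-32.76, -0.50)

Leg 1 (S70°E, 6 nmi): east 6 sin 110° = 5.64, north 6 cos 110° = -2.05
Leg 2 (N72°W, 31 nmi): east 31 sin 288° = -29.48, north 31 cos 288° = 9.58
Leg 3 (228°, 12 nmi): east 12 sin 228° = -8.92, north 12 cos 228° = -8.03
Summing: -32.76 nmi east, -0.50 nmi north → (-32.76, -0.50).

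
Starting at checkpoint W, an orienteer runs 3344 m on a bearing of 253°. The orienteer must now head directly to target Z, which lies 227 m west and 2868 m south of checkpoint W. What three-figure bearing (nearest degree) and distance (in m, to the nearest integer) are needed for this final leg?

Leg 1 (253°, 3344 m): east 3344 sin 253° = -3197.88, north 3344 cos 253° = -977.69
Current position: (-3197.88, -977.69). Target: (-227, -2868). Remaining: Δeast = 2970.88, Δnorth = -1890.31.
Bearing = atan2(2970.88, -1890.31) mod 360° = 122.47°; distance = √((2970.88)² + (-1890.31)²) = 3521.280 m.

122°, 3521 m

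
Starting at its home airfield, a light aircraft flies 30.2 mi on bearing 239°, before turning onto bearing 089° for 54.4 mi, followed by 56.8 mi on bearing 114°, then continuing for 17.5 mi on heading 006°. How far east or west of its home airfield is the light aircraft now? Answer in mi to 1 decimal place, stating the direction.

82.2 mi east

Leg 1 (239°, 30.2 mi): east 30.2 sin 239° = -25.89, north 30.2 cos 239° = -15.55
Leg 2 (089°, 54.4 mi): east 54.4 sin 89° = 54.39, north 54.4 cos 89° = 0.95
Leg 3 (114°, 56.8 mi): east 56.8 sin 114° = 51.89, north 56.8 cos 114° = -23.10
Leg 4 (006°, 17.5 mi): east 17.5 sin 6° = 1.83, north 17.5 cos 6° = 17.40
Net east component: 82.22 mi.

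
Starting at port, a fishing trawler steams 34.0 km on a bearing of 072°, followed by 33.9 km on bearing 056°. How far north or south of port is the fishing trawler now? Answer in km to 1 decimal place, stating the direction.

29.5 km north

Leg 1 (072°, 34.0 km): east 34.0 sin 72° = 32.34, north 34.0 cos 72° = 10.51
Leg 2 (056°, 33.9 km): east 33.9 sin 56° = 28.10, north 33.9 cos 56° = 18.96
Net north component: 29.46 km.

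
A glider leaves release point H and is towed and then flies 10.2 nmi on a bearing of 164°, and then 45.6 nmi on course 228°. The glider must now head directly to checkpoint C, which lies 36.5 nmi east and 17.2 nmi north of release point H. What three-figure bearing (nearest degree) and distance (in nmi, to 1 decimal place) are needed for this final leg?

050°, 88.7 nmi

Leg 1 (164°, 10.2 nmi): east 10.2 sin 164° = 2.81, north 10.2 cos 164° = -9.80
Leg 2 (228°, 45.6 nmi): east 45.6 sin 228° = -33.89, north 45.6 cos 228° = -30.51
Current position: (-31.08, -40.32). Target: (36.5, 17.2). Remaining: Δeast = 67.58, Δnorth = 57.52.
Bearing = atan2(67.58, 57.52) mod 360° = 49.60°; distance = √((67.58)² + (57.52)²) = 88.740 nmi.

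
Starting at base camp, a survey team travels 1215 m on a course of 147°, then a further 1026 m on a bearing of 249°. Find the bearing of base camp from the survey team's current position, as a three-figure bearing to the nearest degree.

012°

Leg 1 (147°, 1215 m): east 1215 sin 147° = 661.74, north 1215 cos 147° = -1018.98
Leg 2 (249°, 1026 m): east 1026 sin 249° = -957.85, north 1026 cos 249° = -367.69
Net displacement: -296.12 east, -1386.67 north. Direction back to start is (296.12, 1386.67): bearing = atan2(296.12, 1386.67) mod 360° = 12.05° ≈ 012°.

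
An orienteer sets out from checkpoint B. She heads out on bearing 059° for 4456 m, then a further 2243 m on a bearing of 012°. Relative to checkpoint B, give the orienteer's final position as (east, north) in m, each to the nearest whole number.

(4286, 4489)

Leg 1 (059°, 4456 m): east 4456 sin 59° = 3819.54, north 4456 cos 59° = 2295.01
Leg 2 (012°, 2243 m): east 2243 sin 12° = 466.35, north 2243 cos 12° = 2193.99
Summing: 4285.88 m east, 4488.99 m north → (4286, 4489).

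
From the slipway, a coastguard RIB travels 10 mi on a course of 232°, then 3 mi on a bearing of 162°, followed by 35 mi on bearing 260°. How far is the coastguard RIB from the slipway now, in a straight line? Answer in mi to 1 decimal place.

Leg 1 (232°, 10 mi): east 10 sin 232° = -7.88, north 10 cos 232° = -6.16
Leg 2 (162°, 3 mi): east 3 sin 162° = 0.93, north 3 cos 162° = -2.85
Leg 3 (260°, 35 mi): east 35 sin 260° = -34.47, north 35 cos 260° = -6.08
Net: -41.42 east, -15.09 north. Distance = √((-41.42)² + (-15.09)²) = 44.084 mi.

44.1 mi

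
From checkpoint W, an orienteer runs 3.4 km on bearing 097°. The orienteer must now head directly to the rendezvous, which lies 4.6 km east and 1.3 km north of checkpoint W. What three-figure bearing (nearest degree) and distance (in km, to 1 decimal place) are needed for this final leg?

Leg 1 (097°, 3.4 km): east 3.4 sin 97° = 3.37, north 3.4 cos 97° = -0.41
Current position: (3.37, -0.41). Target: (4.6, 1.3). Remaining: Δeast = 1.23, Δnorth = 1.71.
Bearing = atan2(1.23, 1.71) mod 360° = 35.56°; distance = √((1.23)² + (1.71)²) = 2.107 km.

036°, 2.1 km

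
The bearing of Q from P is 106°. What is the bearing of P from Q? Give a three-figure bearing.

286°

Back-bearing = 106° + 180° = 286°.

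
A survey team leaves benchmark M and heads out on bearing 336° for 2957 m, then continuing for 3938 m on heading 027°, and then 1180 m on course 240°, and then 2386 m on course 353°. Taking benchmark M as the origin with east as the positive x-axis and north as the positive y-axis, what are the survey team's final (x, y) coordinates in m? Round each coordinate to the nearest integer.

Leg 1 (336°, 2957 m): east 2957 sin 336° = -1202.72, north 2957 cos 336° = 2701.35
Leg 2 (027°, 3938 m): east 3938 sin 27° = 1787.81, north 3938 cos 27° = 3508.78
Leg 3 (240°, 1180 m): east 1180 sin 240° = -1021.91, north 1180 cos 240° = -590.00
Leg 4 (353°, 2386 m): east 2386 sin 353° = -290.78, north 2386 cos 353° = 2368.22
Summing: -727.60 m east, 7988.35 m north → (-728, 7988).

(-728, 7988)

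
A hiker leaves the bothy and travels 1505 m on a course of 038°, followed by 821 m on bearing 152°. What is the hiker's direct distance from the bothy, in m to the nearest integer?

1391 m

Leg 1 (038°, 1505 m): east 1505 sin 38° = 926.57, north 1505 cos 38° = 1185.96
Leg 2 (152°, 821 m): east 821 sin 152° = 385.44, north 821 cos 152° = -724.90
Net: 1312.01 east, 461.06 north. Distance = √((1312.01)² + (461.06)²) = 1390.660 m.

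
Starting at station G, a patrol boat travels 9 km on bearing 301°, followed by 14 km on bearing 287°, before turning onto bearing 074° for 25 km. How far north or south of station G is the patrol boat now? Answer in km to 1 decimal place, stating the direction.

Leg 1 (301°, 9 km): east 9 sin 301° = -7.71, north 9 cos 301° = 4.64
Leg 2 (287°, 14 km): east 14 sin 287° = -13.39, north 14 cos 287° = 4.09
Leg 3 (074°, 25 km): east 25 sin 74° = 24.03, north 25 cos 74° = 6.89
Net north component: 15.62 km.

15.6 km north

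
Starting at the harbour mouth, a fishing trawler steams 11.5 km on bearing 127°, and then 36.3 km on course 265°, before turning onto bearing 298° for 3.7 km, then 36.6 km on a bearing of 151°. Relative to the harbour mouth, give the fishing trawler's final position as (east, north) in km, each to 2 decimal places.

(-12.50, -40.36)

Leg 1 (127°, 11.5 km): east 11.5 sin 127° = 9.18, north 11.5 cos 127° = -6.92
Leg 2 (265°, 36.3 km): east 36.3 sin 265° = -36.16, north 36.3 cos 265° = -3.16
Leg 3 (298°, 3.7 km): east 3.7 sin 298° = -3.27, north 3.7 cos 298° = 1.74
Leg 4 (151°, 36.6 km): east 36.6 sin 151° = 17.74, north 36.6 cos 151° = -32.01
Summing: -12.50 km east, -40.36 km north → (-12.50, -40.36).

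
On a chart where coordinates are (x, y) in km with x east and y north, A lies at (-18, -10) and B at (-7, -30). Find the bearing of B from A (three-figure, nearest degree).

Δeast = -7 − -18 = 11.00; Δnorth = -30 − -10 = -20.00.
Bearing = atan2(Δeast, Δnorth) mod 360° = 151.19° ≈ 151°.

151°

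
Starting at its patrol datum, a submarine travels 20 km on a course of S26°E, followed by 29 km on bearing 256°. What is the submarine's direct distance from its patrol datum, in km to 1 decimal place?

31.6 km

Leg 1 (S26°E, 20 km): east 20 sin 154° = 8.77, north 20 cos 154° = -17.98
Leg 2 (256°, 29 km): east 29 sin 256° = -28.14, north 29 cos 256° = -7.02
Net: -19.37 east, -24.99 north. Distance = √((-19.37)² + (-24.99)²) = 31.620 km.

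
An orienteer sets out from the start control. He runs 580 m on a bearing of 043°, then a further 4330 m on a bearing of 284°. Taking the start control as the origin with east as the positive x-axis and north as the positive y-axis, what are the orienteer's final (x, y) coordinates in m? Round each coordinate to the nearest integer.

Leg 1 (043°, 580 m): east 580 sin 43° = 395.56, north 580 cos 43° = 424.19
Leg 2 (284°, 4330 m): east 4330 sin 284° = -4201.38, north 4330 cos 284° = 1047.52
Summing: -3805.82 m east, 1471.71 m north → (-3806, 1472).

(-3806, 1472)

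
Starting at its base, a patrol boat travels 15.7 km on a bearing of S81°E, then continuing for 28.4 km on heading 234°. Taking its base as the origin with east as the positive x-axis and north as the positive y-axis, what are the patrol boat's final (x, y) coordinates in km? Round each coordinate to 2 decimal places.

Leg 1 (S81°E, 15.7 km): east 15.7 sin 99° = 15.51, north 15.7 cos 99° = -2.46
Leg 2 (234°, 28.4 km): east 28.4 sin 234° = -22.98, north 28.4 cos 234° = -16.69
Summing: -7.47 km east, -19.15 km north → (-7.47, -19.15).

(-7.47, -19.15)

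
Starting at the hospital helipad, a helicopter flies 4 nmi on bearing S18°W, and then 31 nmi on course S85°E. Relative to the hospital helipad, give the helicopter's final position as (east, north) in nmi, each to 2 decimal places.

Leg 1 (S18°W, 4 nmi): east 4 sin 198° = -1.24, north 4 cos 198° = -3.80
Leg 2 (S85°E, 31 nmi): east 31 sin 95° = 30.88, north 31 cos 95° = -2.70
Summing: 29.65 nmi east, -6.51 nmi north → (29.65, -6.51).

(29.65, -6.51)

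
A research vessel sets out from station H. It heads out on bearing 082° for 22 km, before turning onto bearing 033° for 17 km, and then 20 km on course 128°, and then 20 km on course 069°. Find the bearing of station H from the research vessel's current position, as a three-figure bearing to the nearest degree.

Leg 1 (082°, 22 km): east 22 sin 82° = 21.79, north 22 cos 82° = 3.06
Leg 2 (033°, 17 km): east 17 sin 33° = 9.26, north 17 cos 33° = 14.26
Leg 3 (128°, 20 km): east 20 sin 128° = 15.76, north 20 cos 128° = -12.31
Leg 4 (069°, 20 km): east 20 sin 69° = 18.67, north 20 cos 69° = 7.17
Net displacement: 65.48 east, 12.17 north. Direction back to start is (-65.48, -12.17): bearing = atan2(-65.48, -12.17) mod 360° = 259.47° ≈ 259°.

259°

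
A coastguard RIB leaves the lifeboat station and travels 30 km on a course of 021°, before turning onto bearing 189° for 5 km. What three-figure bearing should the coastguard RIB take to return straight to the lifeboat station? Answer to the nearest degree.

203°

Leg 1 (021°, 30 km): east 30 sin 21° = 10.75, north 30 cos 21° = 28.01
Leg 2 (189°, 5 km): east 5 sin 189° = -0.78, north 5 cos 189° = -4.94
Net displacement: 9.97 east, 23.07 north. Direction back to start is (-9.97, -23.07): bearing = atan2(-9.97, -23.07) mod 360° = 203.37° ≈ 203°.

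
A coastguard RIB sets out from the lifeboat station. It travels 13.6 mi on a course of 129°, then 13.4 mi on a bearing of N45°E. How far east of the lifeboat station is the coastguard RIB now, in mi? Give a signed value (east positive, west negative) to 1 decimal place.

20.0 mi

Leg 1 (129°, 13.6 mi): east 13.6 sin 129° = 10.57, north 13.6 cos 129° = -8.56
Leg 2 (N45°E, 13.4 mi): east 13.4 sin 45° = 9.48, north 13.4 cos 45° = 9.48
Net east component: 20.04 mi.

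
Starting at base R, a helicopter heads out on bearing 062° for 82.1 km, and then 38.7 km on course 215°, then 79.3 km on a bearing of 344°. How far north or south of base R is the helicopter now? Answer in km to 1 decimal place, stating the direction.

Leg 1 (062°, 82.1 km): east 82.1 sin 62° = 72.49, north 82.1 cos 62° = 38.54
Leg 2 (215°, 38.7 km): east 38.7 sin 215° = -22.20, north 38.7 cos 215° = -31.70
Leg 3 (344°, 79.3 km): east 79.3 sin 344° = -21.86, north 79.3 cos 344° = 76.23
Net north component: 83.07 km.

83.1 km north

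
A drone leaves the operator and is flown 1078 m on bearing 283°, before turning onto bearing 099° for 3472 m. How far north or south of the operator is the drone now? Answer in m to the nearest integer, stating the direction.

Leg 1 (283°, 1078 m): east 1078 sin 283° = -1050.37, north 1078 cos 283° = 242.50
Leg 2 (099°, 3472 m): east 3472 sin 99° = 3429.25, north 3472 cos 99° = -543.14
Net north component: -300.64 m.

301 m south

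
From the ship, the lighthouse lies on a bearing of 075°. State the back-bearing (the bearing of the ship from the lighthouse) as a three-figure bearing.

Back-bearing = 075° + 180° = 255°.

255°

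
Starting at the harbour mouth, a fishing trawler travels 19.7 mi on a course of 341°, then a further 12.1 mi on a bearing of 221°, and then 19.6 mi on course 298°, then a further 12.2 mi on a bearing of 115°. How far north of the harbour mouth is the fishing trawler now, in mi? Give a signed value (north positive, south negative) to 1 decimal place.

Leg 1 (341°, 19.7 mi): east 19.7 sin 341° = -6.41, north 19.7 cos 341° = 18.63
Leg 2 (221°, 12.1 mi): east 12.1 sin 221° = -7.94, north 12.1 cos 221° = -9.13
Leg 3 (298°, 19.6 mi): east 19.6 sin 298° = -17.31, north 19.6 cos 298° = 9.20
Leg 4 (115°, 12.2 mi): east 12.2 sin 115° = 11.06, north 12.2 cos 115° = -5.16
Net north component: 13.54 mi.

13.5 mi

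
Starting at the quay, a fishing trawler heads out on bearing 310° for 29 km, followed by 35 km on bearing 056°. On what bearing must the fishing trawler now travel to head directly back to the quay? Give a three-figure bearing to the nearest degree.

190°

Leg 1 (310°, 29 km): east 29 sin 310° = -22.22, north 29 cos 310° = 18.64
Leg 2 (056°, 35 km): east 35 sin 56° = 29.02, north 35 cos 56° = 19.57
Net displacement: 6.80 east, 38.21 north. Direction back to start is (-6.80, -38.21): bearing = atan2(-6.80, -38.21) mod 360° = 190.09° ≈ 190°.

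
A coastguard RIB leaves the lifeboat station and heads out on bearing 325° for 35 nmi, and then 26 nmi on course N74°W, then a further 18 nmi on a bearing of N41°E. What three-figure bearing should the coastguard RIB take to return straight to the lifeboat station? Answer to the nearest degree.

146°

Leg 1 (325°, 35 nmi): east 35 sin 325° = -20.08, north 35 cos 325° = 28.67
Leg 2 (N74°W, 26 nmi): east 26 sin 286° = -24.99, north 26 cos 286° = 7.17
Leg 3 (N41°E, 18 nmi): east 18 sin 41° = 11.81, north 18 cos 41° = 13.58
Net displacement: -33.26 east, 49.42 north. Direction back to start is (33.26, -49.42): bearing = atan2(33.26, -49.42) mod 360° = 146.06° ≈ 146°.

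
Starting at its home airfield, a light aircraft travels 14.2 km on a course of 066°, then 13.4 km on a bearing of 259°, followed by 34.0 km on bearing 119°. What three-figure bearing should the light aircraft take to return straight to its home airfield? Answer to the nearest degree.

294°

Leg 1 (066°, 14.2 km): east 14.2 sin 66° = 12.97, north 14.2 cos 66° = 5.78
Leg 2 (259°, 13.4 km): east 13.4 sin 259° = -13.15, north 13.4 cos 259° = -2.56
Leg 3 (119°, 34.0 km): east 34.0 sin 119° = 29.74, north 34.0 cos 119° = -16.48
Net displacement: 29.56 east, -13.26 north. Direction back to start is (-29.56, 13.26): bearing = atan2(-29.56, 13.26) mod 360° = 294.17° ≈ 294°.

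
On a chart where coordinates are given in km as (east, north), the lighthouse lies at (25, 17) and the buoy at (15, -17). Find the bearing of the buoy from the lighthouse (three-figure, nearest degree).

Δeast = 15 − 25 = -10.00; Δnorth = -17 − 17 = -34.00.
Bearing = atan2(Δeast, Δnorth) mod 360° = 196.39° ≈ 196°.

196°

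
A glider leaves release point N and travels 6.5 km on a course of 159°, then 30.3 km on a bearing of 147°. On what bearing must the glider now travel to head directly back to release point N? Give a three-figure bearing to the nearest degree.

Leg 1 (159°, 6.5 km): east 6.5 sin 159° = 2.33, north 6.5 cos 159° = -6.07
Leg 2 (147°, 30.3 km): east 30.3 sin 147° = 16.50, north 30.3 cos 147° = -25.41
Net displacement: 18.83 east, -31.48 north. Direction back to start is (-18.83, 31.48): bearing = atan2(-18.83, 31.48) mod 360° = 329.11° ≈ 329°.

329°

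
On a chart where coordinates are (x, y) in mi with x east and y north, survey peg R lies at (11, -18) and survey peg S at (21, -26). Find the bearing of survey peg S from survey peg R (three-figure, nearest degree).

Δeast = 21 − 11 = 10.00; Δnorth = -26 − -18 = -8.00.
Bearing = atan2(Δeast, Δnorth) mod 360° = 128.66° ≈ 129°.

129°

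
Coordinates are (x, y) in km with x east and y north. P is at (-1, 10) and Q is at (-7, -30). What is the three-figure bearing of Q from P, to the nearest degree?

Δeast = -7 − -1 = -6.00; Δnorth = -30 − 10 = -40.00.
Bearing = atan2(Δeast, Δnorth) mod 360° = 188.53° ≈ 189°.

189°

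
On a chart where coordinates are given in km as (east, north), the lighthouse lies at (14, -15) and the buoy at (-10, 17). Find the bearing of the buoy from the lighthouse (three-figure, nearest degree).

323°

Δeast = -10 − 14 = -24.00; Δnorth = 17 − -15 = 32.00.
Bearing = atan2(Δeast, Δnorth) mod 360° = 323.13° ≈ 323°.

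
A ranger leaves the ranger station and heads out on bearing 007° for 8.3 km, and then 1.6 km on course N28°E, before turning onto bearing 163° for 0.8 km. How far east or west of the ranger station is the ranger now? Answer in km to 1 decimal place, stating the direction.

2.0 km east

Leg 1 (007°, 8.3 km): east 8.3 sin 7° = 1.01, north 8.3 cos 7° = 8.24
Leg 2 (N28°E, 1.6 km): east 1.6 sin 28° = 0.75, north 1.6 cos 28° = 1.41
Leg 3 (163°, 0.8 km): east 0.8 sin 163° = 0.23, north 0.8 cos 163° = -0.77
Net east component: 2.00 km.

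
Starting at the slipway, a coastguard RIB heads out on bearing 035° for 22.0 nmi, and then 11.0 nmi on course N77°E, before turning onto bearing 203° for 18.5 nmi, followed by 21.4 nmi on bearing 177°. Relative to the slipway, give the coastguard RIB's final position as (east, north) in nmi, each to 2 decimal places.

(17.23, -17.90)

Leg 1 (035°, 22.0 nmi): east 22.0 sin 35° = 12.62, north 22.0 cos 35° = 18.02
Leg 2 (N77°E, 11.0 nmi): east 11.0 sin 77° = 10.72, north 11.0 cos 77° = 2.47
Leg 3 (203°, 18.5 nmi): east 18.5 sin 203° = -7.23, north 18.5 cos 203° = -17.03
Leg 4 (177°, 21.4 nmi): east 21.4 sin 177° = 1.12, north 21.4 cos 177° = -21.37
Summing: 17.23 nmi east, -17.90 nmi north → (17.23, -17.90).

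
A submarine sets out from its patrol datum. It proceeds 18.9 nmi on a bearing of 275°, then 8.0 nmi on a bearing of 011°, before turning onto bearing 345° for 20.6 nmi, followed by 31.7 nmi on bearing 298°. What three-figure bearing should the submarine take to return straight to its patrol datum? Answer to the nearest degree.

131°

Leg 1 (275°, 18.9 nmi): east 18.9 sin 275° = -18.83, north 18.9 cos 275° = 1.65
Leg 2 (011°, 8.0 nmi): east 8.0 sin 11° = 1.53, north 8.0 cos 11° = 7.85
Leg 3 (345°, 20.6 nmi): east 20.6 sin 345° = -5.33, north 20.6 cos 345° = 19.90
Leg 4 (298°, 31.7 nmi): east 31.7 sin 298° = -27.99, north 31.7 cos 298° = 14.88
Net displacement: -50.62 east, 44.28 north. Direction back to start is (50.62, -44.28): bearing = atan2(50.62, -44.28) mod 360° = 131.18° ≈ 131°.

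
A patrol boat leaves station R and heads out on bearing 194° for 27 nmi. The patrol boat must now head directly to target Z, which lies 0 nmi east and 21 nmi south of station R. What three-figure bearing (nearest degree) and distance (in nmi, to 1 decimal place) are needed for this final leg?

051°, 8.3 nmi

Leg 1 (194°, 27 nmi): east 27 sin 194° = -6.53, north 27 cos 194° = -26.20
Current position: (-6.53, -26.20). Target: (0, -21). Remaining: Δeast = 6.53, Δnorth = 5.20.
Bearing = atan2(6.53, 5.20) mod 360° = 51.49°; distance = √((6.53)² + (5.20)²) = 8.348 nmi.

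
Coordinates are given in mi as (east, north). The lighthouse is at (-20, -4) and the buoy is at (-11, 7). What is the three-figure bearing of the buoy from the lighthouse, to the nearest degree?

Δeast = -11 − -20 = 9.00; Δnorth = 7 − -4 = 11.00.
Bearing = atan2(Δeast, Δnorth) mod 360° = 39.29° ≈ 039°.

039°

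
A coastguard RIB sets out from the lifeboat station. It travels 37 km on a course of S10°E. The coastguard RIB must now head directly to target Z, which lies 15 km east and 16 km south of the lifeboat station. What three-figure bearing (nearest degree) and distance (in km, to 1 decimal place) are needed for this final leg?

023°, 22.2 km

Leg 1 (S10°E, 37 km): east 37 sin 170° = 6.42, north 37 cos 170° = -36.44
Current position: (6.42, -36.44). Target: (15, -16). Remaining: Δeast = 8.58, Δnorth = 20.44.
Bearing = atan2(8.58, 20.44) mod 360° = 22.76°; distance = √((8.58)² + (20.44)²) = 22.164 km.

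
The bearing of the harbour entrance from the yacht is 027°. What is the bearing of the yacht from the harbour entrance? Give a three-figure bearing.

207°

Back-bearing = 027° + 180° = 207°.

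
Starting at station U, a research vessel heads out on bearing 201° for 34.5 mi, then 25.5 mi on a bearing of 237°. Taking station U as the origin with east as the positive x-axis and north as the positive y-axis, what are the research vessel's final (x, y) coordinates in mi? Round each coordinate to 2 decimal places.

Leg 1 (201°, 34.5 mi): east 34.5 sin 201° = -12.36, north 34.5 cos 201° = -32.21
Leg 2 (237°, 25.5 mi): east 25.5 sin 237° = -21.39, north 25.5 cos 237° = -13.89
Summing: -33.75 mi east, -46.10 mi north → (-33.75, -46.10).

(-33.75, -46.10)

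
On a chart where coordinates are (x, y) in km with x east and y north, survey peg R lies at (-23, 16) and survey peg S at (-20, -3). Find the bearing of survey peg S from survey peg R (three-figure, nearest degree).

171°

Δeast = -20 − -23 = 3.00; Δnorth = -3 − 16 = -19.00.
Bearing = atan2(Δeast, Δnorth) mod 360° = 171.03° ≈ 171°.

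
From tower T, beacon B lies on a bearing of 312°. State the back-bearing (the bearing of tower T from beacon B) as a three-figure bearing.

Back-bearing = 312° − 180° = 132°.

132°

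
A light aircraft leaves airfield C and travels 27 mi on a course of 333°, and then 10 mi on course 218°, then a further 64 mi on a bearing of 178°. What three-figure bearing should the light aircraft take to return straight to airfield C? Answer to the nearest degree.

Leg 1 (333°, 27 mi): east 27 sin 333° = -12.26, north 27 cos 333° = 24.06
Leg 2 (218°, 10 mi): east 10 sin 218° = -6.16, north 10 cos 218° = -7.88
Leg 3 (178°, 64 mi): east 64 sin 178° = 2.23, north 64 cos 178° = -63.96
Net displacement: -16.18 east, -47.78 north. Direction back to start is (16.18, 47.78): bearing = atan2(16.18, 47.78) mod 360° = 18.71° ≈ 019°.

019°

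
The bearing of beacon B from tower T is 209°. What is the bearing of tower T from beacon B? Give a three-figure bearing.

029°

Back-bearing = 209° − 180° = 029°.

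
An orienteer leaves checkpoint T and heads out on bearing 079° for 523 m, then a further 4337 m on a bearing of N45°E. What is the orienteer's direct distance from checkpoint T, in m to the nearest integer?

4780 m

Leg 1 (079°, 523 m): east 523 sin 79° = 513.39, north 523 cos 79° = 99.79
Leg 2 (N45°E, 4337 m): east 4337 sin 45° = 3066.72, north 4337 cos 45° = 3066.72
Net: 3580.11 east, 3166.52 north. Distance = √((3580.11)² + (3166.52)²) = 4779.543 m.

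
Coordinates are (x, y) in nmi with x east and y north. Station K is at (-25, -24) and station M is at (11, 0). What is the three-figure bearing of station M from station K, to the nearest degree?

056°

Δeast = 11 − -25 = 36.00; Δnorth = 0 − -24 = 24.00.
Bearing = atan2(Δeast, Δnorth) mod 360° = 56.31° ≈ 056°.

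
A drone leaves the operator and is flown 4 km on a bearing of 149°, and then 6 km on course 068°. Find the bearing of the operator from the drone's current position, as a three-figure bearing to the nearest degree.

279°

Leg 1 (149°, 4 km): east 4 sin 149° = 2.06, north 4 cos 149° = -3.43
Leg 2 (068°, 6 km): east 6 sin 68° = 5.56, north 6 cos 68° = 2.25
Net displacement: 7.62 east, -1.18 north. Direction back to start is (-7.62, 1.18): bearing = atan2(-7.62, 1.18) mod 360° = 278.81° ≈ 279°.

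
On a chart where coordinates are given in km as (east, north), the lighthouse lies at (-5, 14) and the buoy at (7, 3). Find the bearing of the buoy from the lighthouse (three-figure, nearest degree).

133°

Δeast = 7 − -5 = 12.00; Δnorth = 3 − 14 = -11.00.
Bearing = atan2(Δeast, Δnorth) mod 360° = 132.51° ≈ 133°.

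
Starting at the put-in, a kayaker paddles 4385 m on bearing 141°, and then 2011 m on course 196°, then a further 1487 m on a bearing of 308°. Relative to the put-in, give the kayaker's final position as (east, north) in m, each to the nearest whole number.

(1033, -4425)

Leg 1 (141°, 4385 m): east 4385 sin 141° = 2759.57, north 4385 cos 141° = -3407.79
Leg 2 (196°, 2011 m): east 2011 sin 196° = -554.31, north 2011 cos 196° = -1933.10
Leg 3 (308°, 1487 m): east 1487 sin 308° = -1171.77, north 1487 cos 308° = 915.49
Summing: 1033.49 m east, -4425.39 m north → (1033, -4425).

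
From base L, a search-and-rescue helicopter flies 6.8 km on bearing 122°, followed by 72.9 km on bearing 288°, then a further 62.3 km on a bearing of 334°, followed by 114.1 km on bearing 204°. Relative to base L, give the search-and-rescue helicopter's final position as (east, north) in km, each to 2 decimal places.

(-137.28, -29.32)

Leg 1 (122°, 6.8 km): east 6.8 sin 122° = 5.77, north 6.8 cos 122° = -3.60
Leg 2 (288°, 72.9 km): east 72.9 sin 288° = -69.33, north 72.9 cos 288° = 22.53
Leg 3 (334°, 62.3 km): east 62.3 sin 334° = -27.31, north 62.3 cos 334° = 55.99
Leg 4 (204°, 114.1 km): east 114.1 sin 204° = -46.41, north 114.1 cos 204° = -104.24
Summing: -137.28 km east, -29.32 km north → (-137.28, -29.32).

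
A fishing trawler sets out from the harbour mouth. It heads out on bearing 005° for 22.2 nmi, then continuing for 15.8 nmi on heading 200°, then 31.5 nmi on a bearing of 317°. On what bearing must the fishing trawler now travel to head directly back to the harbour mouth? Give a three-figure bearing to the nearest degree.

141°

Leg 1 (005°, 22.2 nmi): east 22.2 sin 5° = 1.93, north 22.2 cos 5° = 22.12
Leg 2 (200°, 15.8 nmi): east 15.8 sin 200° = -5.40, north 15.8 cos 200° = -14.85
Leg 3 (317°, 31.5 nmi): east 31.5 sin 317° = -21.48, north 31.5 cos 317° = 23.04
Net displacement: -24.95 east, 30.31 north. Direction back to start is (24.95, -30.31): bearing = atan2(24.95, -30.31) mod 360° = 140.53° ≈ 141°.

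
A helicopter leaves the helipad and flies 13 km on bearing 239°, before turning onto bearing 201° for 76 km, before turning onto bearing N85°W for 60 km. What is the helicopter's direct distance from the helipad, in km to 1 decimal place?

Leg 1 (239°, 13 km): east 13 sin 239° = -11.14, north 13 cos 239° = -6.70
Leg 2 (201°, 76 km): east 76 sin 201° = -27.24, north 76 cos 201° = -70.95
Leg 3 (N85°W, 60 km): east 60 sin 275° = -59.77, north 60 cos 275° = 5.23
Net: -98.15 east, -72.42 north. Distance = √((-98.15)² + (-72.42)²) = 121.975 km.

122.0 km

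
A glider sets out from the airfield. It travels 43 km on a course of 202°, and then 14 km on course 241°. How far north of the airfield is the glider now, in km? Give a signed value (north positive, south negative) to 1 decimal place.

-46.7 km

Leg 1 (202°, 43 km): east 43 sin 202° = -16.11, north 43 cos 202° = -39.87
Leg 2 (241°, 14 km): east 14 sin 241° = -12.24, north 14 cos 241° = -6.79
Net north component: -46.66 km.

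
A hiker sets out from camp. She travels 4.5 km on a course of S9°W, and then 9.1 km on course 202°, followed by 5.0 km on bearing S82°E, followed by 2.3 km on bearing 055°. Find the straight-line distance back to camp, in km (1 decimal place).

Leg 1 (S9°W, 4.5 km): east 4.5 sin 189° = -0.70, north 4.5 cos 189° = -4.44
Leg 2 (202°, 9.1 km): east 9.1 sin 202° = -3.41, north 9.1 cos 202° = -8.44
Leg 3 (S82°E, 5.0 km): east 5.0 sin 98° = 4.95, north 5.0 cos 98° = -0.70
Leg 4 (055°, 2.3 km): east 2.3 sin 55° = 1.88, north 2.3 cos 55° = 1.32
Net: 2.72 east, -12.26 north. Distance = √((2.72)² + (-12.26)²) = 12.557 km.

12.6 km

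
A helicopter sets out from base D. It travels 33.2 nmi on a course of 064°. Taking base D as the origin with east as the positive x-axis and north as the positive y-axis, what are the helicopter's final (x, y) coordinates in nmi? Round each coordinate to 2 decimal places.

Leg 1 (064°, 33.2 nmi): east 33.2 sin 64° = 29.84, north 33.2 cos 64° = 14.55
Summing: 29.84 nmi east, 14.55 nmi north → (29.84, 14.55).

(29.84, 14.55)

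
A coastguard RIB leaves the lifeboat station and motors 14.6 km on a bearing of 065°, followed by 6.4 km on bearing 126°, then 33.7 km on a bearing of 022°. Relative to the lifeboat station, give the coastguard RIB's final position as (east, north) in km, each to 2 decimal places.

Leg 1 (065°, 14.6 km): east 14.6 sin 65° = 13.23, north 14.6 cos 65° = 6.17
Leg 2 (126°, 6.4 km): east 6.4 sin 126° = 5.18, north 6.4 cos 126° = -3.76
Leg 3 (022°, 33.7 km): east 33.7 sin 22° = 12.62, north 33.7 cos 22° = 31.25
Summing: 31.03 km east, 33.65 km north → (31.03, 33.65).

(31.03, 33.65)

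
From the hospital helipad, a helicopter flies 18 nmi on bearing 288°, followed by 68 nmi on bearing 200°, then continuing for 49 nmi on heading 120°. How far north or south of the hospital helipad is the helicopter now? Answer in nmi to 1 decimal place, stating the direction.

Leg 1 (288°, 18 nmi): east 18 sin 288° = -17.12, north 18 cos 288° = 5.56
Leg 2 (200°, 68 nmi): east 68 sin 200° = -23.26, north 68 cos 200° = -63.90
Leg 3 (120°, 49 nmi): east 49 sin 120° = 42.44, north 49 cos 120° = -24.50
Net north component: -82.84 nmi.

82.8 nmi south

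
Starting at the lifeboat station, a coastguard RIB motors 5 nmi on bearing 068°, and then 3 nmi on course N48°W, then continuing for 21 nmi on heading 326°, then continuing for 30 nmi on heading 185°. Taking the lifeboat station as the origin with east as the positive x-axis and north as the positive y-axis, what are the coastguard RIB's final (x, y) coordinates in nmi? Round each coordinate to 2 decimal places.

Leg 1 (068°, 5 nmi): east 5 sin 68° = 4.64, north 5 cos 68° = 1.87
Leg 2 (N48°W, 3 nmi): east 3 sin 312° = -2.23, north 3 cos 312° = 2.01
Leg 3 (326°, 21 nmi): east 21 sin 326° = -11.74, north 21 cos 326° = 17.41
Leg 4 (185°, 30 nmi): east 30 sin 185° = -2.61, north 30 cos 185° = -29.89
Summing: -11.95 nmi east, -8.60 nmi north → (-11.95, -8.60).

(-11.95, -8.60)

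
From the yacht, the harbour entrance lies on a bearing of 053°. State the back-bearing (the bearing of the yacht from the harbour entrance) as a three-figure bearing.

233°

Back-bearing = 053° + 180° = 233°.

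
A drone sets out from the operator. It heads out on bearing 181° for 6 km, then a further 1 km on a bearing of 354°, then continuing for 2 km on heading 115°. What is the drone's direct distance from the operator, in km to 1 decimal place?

6.1 km

Leg 1 (181°, 6 km): east 6 sin 181° = -0.10, north 6 cos 181° = -6.00
Leg 2 (354°, 1 km): east 1 sin 354° = -0.10, north 1 cos 354° = 0.99
Leg 3 (115°, 2 km): east 2 sin 115° = 1.81, north 2 cos 115° = -0.85
Net: 1.60 east, -5.85 north. Distance = √((1.60)² + (-5.85)²) = 6.066 km.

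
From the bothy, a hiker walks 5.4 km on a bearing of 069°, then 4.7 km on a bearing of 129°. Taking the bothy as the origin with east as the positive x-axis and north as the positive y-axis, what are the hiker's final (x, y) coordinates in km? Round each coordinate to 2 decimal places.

Leg 1 (069°, 5.4 km): east 5.4 sin 69° = 5.04, north 5.4 cos 69° = 1.94
Leg 2 (129°, 4.7 km): east 4.7 sin 129° = 3.65, north 4.7 cos 129° = -2.96
Summing: 8.69 km east, -1.02 km north → (8.69, -1.02).

(8.69, -1.02)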